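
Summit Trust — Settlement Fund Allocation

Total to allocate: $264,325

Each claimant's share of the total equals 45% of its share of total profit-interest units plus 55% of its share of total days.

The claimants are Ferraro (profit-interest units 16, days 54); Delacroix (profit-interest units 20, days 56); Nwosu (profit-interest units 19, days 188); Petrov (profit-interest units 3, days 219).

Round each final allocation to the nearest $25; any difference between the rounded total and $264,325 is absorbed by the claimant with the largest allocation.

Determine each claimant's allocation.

Totals — profit-interest units 58, days 517.
Combined weights (45% profit-interest units + 55% days): Ferraro 0.1816; Delacroix 0.2147; Nwosu 0.3474; Petrov 0.2563.
Proportional shares: Ferraro 47,997.39; Delacroix 56,762.97; Nwosu 91,830.15; Petrov 67,734.49.
Rounded to nearest $25: Ferraro $48,000; Delacroix $56,775; Nwosu $91,825; Petrov $67,725. Sum = $264,325.
No rounding difference to absorb.

Ferraro: $48,000; Delacroix: $56,775; Nwosu: $91,825; Petrov: $67,725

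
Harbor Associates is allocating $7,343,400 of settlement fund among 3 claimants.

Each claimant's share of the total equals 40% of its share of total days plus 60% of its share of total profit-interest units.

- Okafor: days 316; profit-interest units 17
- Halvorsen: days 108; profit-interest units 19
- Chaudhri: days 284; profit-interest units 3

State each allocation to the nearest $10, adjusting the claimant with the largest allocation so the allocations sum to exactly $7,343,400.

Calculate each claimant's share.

Okafor: $3,231,610; Halvorsen: $2,594,600; Chaudhri: $1,517,190

Totals — days 708, profit-interest units 39.
Blended shares (40% days + 60% profit-interest units): Okafor 0.4401; Halvorsen 0.3533; Chaudhri 0.2066.
Proportional shares: Okafor 3,231,606.62; Halvorsen 2,594,604.17; Chaudhri 1,517,189.20.
After rounding ($10): Okafor $3,231,610; Halvorsen $2,594,600; Chaudhri $1,517,190. Sum = $7,343,400.
Rounded total matches; no reconciliation needed.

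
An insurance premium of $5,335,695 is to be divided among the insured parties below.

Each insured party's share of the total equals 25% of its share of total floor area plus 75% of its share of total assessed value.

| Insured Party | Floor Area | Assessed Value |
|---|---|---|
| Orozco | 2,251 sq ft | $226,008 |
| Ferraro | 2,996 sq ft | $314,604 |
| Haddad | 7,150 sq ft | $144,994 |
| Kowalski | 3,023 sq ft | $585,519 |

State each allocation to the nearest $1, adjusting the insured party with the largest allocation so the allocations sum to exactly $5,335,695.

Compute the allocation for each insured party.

Totals — floor area 15,420, assessed value 1,271,125.
Composite weights (25% floor area + 75% assessed value): Orozco 0.1698; Ferraro 0.2342; Haddad 0.2015; Kowalski 0.3945.
Raw shares: Orozco 906,246.33; Ferraro 1,249,612.37; Haddad 1,074,990.35; Kowalski 2,104,845.95.
Rounded to nearest $1: Orozco $906,246; Ferraro $1,249,612; Haddad $1,074,990; Kowalski $2,104,846. Sum = $5,335,694.
Difference $5,335,695 − $5,335,694 = +$1 applied to largest allocation (Kowalski): Kowalski becomes $2,104,847.

Orozco: $906,246; Ferraro: $1,249,612; Haddad: $1,074,990; Kowalski: $2,104,847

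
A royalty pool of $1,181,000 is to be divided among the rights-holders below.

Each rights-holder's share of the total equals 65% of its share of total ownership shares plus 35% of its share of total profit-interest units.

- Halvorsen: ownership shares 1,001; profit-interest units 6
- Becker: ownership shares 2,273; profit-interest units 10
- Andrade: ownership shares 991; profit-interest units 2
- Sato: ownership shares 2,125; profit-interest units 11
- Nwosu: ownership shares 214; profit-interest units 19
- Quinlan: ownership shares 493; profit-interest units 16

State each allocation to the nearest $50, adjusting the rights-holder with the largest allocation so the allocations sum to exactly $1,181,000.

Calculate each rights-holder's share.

Halvorsen: $147,050; Becker: $310,450; Andrade: $120,100; Sato: $300,900; Nwosu: $145,850; Quinlan: $156,650

Ownership shares total 7,097; profit-interest units total 64.
Composite weights (65% ownership shares + 35% profit-interest units): Halvorsen 0.1245; Becker 0.2629; Andrade 0.1017; Sato 0.2548; Nwosu 0.1235; Quinlan 0.1327.
Pro-rata amounts: Halvorsen 147,025.15; Becker 310,445.94; Andrade 120,109.12; Sato 300,896.05; Nwosu 145,860.68; Quinlan 156,663.05.
After rounding ($50): Halvorsen $147,050; Becker $310,450; Andrade $120,100; Sato $300,900; Nwosu $145,850; Quinlan $156,650. Sum = $1,181,000.
Sum already equals the total — no adjustment.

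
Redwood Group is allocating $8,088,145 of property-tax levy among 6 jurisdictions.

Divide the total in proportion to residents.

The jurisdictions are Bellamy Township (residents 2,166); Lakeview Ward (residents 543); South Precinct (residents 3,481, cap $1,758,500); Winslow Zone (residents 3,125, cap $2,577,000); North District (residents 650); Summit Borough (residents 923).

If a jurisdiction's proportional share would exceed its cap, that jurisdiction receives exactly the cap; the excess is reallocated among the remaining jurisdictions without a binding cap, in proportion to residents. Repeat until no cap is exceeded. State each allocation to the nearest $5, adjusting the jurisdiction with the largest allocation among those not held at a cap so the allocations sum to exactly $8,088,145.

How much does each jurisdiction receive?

Bellamy Township: $1,898,230 | Lakeview Ward: $475,875 | South Precinct: $1,758,500 | Winslow Zone: $2,577,000 | North District: $569,645 | Summit Borough: $808,895

Total residents = 10,888.
Pro-rata shares before constraints: Bellamy Township 1,609,011.95; Lakeview Ward 403,367.26; South Precinct 2,585,859.00; Winslow Zone 2,321,404.59; North District 482,852.15; Summit Borough 685,650.06.
Held at cap: South Precinct ($1,758,500); remaining pool $6,329,645 reallocated over remaining residents 7,407.
Held at cap: Winslow Zone ($2,577,000); remaining pool $3,752,645 reallocated over remaining residents 4,282.
Shares after redistribution: Bellamy Township 1,898,231.92 → $1,898,230; Lakeview Ward 475,872.54 → $475,875; North District 569,644.85 → $569,645; Summit Borough 808,895.69 → $808,895.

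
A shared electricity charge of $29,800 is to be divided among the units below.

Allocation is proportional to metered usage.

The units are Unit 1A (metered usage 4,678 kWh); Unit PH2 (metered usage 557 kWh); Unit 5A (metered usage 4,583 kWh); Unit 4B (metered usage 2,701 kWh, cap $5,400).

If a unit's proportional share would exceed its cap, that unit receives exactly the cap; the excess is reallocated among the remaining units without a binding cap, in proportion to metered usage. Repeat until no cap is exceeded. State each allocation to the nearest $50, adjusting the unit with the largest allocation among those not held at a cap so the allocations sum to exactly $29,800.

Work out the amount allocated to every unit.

Sum of metered usage: 12,519.
Proportional shares (ignoring caps): Unit 1A 11,135.43; Unit PH2 1,325.87; Unit 5A 10,909.29; Unit 4B 6,429.41.
Cap binds for Unit 4B ($5,400); balance $24,400 reallocated over remaining metered usage 9,818.
Shares after redistribution: Unit 1A 11,625.91 → $11,650; Unit PH2 1,384.27 → $1,400; Unit 5A 11,389.81 → $11,400.
Rounding difference −$50 applied to Unit 1A → $11,600.

Unit 1A: $11,600 | Unit PH2: $1,400 | Unit 5A: $11,400 | Unit 4B: $5,400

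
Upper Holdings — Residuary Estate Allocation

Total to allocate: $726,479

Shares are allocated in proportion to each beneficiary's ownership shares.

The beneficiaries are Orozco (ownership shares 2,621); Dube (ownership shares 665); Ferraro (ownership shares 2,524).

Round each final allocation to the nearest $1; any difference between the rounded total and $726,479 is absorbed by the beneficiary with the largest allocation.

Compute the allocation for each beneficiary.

Ownership shares total: 5,810.
Proportional shares: Orozco 2,621/5,810 × $726,479 = 327,728.31; Dube 665/5,810 × $726,479 = 83,151.21; Ferraro 2,524/5,810 × $726,479 = 315,599.48.
After rounding ($1): Orozco $327,728; Dube $83,151; Ferraro $315,599. Sum = $726,478.
Difference $726,479 − $726,478 = +$1 applied to largest allocation (Orozco): Orozco becomes $327,729.

Orozco: $327,729 | Dube: $83,151 | Ferraro: $315,599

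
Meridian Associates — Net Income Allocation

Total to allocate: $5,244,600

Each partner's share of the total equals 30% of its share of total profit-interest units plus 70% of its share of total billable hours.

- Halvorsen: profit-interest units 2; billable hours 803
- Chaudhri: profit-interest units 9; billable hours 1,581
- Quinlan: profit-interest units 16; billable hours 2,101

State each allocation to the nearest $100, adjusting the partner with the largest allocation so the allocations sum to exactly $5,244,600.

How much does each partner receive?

Halvorsen: $773,800 | Chaudhri: $1,818,600 | Quinlan: $2,652,200

Totals — profit-interest units 27, billable hours 4,485.
Combined weights (30% profit-interest units + 70% billable hours): Halvorsen 0.1476; Chaudhri 0.3468; Quinlan 0.5057.
Proportional shares: Halvorsen 773,846.48; Chaudhri 1,818,595.75; Quinlan 2,652,157.77.
At nearest $100: Halvorsen $773,800; Chaudhri $1,818,600; Quinlan $2,652,200. Sum = $5,244,600.
No rounding difference to absorb.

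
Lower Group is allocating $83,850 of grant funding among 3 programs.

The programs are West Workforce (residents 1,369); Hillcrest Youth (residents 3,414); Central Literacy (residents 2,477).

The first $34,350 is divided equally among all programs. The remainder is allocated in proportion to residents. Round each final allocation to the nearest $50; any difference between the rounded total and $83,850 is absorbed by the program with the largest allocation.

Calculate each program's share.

First tranche $34,350 split equally: $11,450 each.
Remainder $49,500 by residents (total 7,260): West Workforce 9,334.09 → $9,350; Hillcrest Youth 23,277.27 → $23,300; Central Literacy 16,888.64 → $16,900.
Rounding difference −$50 on remainder applied to Hillcrest Youth.
Totals: West Workforce $11,450 + $9,350 = $20,800; Hillcrest Youth $11,450 + $23,250 = $34,700; Central Literacy $11,450 + $16,900 = $28,350.

West Workforce: $20,800 | Hillcrest Youth: $34,700 | Central Literacy: $28,350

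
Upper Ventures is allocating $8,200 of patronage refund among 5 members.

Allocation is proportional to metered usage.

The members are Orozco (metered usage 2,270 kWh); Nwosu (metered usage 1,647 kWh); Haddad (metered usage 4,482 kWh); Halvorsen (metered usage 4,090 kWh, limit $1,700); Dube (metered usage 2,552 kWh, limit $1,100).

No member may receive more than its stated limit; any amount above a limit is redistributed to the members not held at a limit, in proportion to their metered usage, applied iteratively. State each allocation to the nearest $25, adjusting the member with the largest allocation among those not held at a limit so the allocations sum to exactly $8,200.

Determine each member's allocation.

Orozco: $1,450 | Nwosu: $1,050 | Haddad: $2,900 | Halvorsen: $1,700 | Dube: $1,100

Metered usage total: 15,041.
Unconstrained shares: Orozco 1,237.55; Nwosu 897.91; Haddad 2,443.48; Halvorsen 2,229.77; Dube 1,391.29.
Capped: Halvorsen ($1,700), Dube ($1,100); remaining pool $5,400 reallocated over remaining metered usage 8,399.
Remaining shares: Orozco 1,459.46 → $1,450; Nwosu 1,058.91 → $1,050; Haddad 2,881.63 → $2,875.
Rounding difference +$25 applied to Haddad → $2,900.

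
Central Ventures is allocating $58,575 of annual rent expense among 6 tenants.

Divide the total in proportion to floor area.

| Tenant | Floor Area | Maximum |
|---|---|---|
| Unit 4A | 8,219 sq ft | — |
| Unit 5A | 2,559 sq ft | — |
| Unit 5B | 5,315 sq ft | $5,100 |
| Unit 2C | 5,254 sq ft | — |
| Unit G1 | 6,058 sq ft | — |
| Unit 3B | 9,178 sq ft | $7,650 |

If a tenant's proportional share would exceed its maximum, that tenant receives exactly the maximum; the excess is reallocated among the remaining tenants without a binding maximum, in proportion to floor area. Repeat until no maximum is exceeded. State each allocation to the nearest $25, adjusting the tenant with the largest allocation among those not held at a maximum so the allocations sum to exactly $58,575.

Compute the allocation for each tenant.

Combined floor area = 36,583.
Proportional shares (ignoring caps): Unit 4A 13,159.88; Unit 5A 4,097.35; Unit 5B 8,510.13; Unit 2C 8,412.46; Unit G1 9,699.79; Unit 3B 14,695.39.
Capped: Unit 5B ($5,100), Unit 3B ($7,650); remaining pool $45,825 reallocated over remaining floor area 22,090.
Redistributed shares: Unit 4A 17,050.05 → $17,050; Unit 5A 5,308.56 → $5,300; Unit 2C 10,899.26 → $10,900; Unit G1 12,567.13 → $12,575.

Unit 4A: $17,050 · Unit 5A: $5,300 · Unit 5B: $5,100 · Unit 2C: $10,900 · Unit G1: $12,575 · Unit 3B: $7,650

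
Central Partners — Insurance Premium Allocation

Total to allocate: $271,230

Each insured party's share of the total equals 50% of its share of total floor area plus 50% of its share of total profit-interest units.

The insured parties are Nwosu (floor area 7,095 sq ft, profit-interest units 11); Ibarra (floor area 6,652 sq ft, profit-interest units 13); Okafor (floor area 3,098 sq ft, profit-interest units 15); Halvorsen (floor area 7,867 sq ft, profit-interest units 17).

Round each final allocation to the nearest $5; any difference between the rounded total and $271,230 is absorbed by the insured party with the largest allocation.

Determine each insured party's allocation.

Nwosu: $65,575; Ibarra: $67,985; Okafor: $53,325; Halvorsen: $84,345

Floor area total 24,712; profit-interest units total 56.
Combined weights (50% floor area + 50% profit-interest units): Nwosu 0.2418; Ibarra 0.2507; Okafor 0.1966; Halvorsen 0.3110.
Unrounded shares: Nwosu 65,574.74; Ibarra 67,987.03; Okafor 53,326.71; Halvorsen 84,341.52.
At nearest $5: Nwosu $65,575; Ibarra $67,985; Okafor $53,325; Halvorsen $84,340. Sum = $271,225.
Difference $271,230 − $271,225 = +$5 applied to largest allocation (Halvorsen): Halvorsen becomes $84,345.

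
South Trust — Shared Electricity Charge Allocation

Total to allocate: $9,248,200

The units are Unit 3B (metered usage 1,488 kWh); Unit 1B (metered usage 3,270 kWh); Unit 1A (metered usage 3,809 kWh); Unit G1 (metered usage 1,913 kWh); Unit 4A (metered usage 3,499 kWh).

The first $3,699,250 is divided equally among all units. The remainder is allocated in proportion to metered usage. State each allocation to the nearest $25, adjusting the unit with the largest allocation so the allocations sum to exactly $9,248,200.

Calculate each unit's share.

Equal tier: $3,699,250 ÷ 5 = $739,850 apiece.
Remainder $5,548,950 by metered usage (total 13,979): Unit 3B 590,660.10 → $590,650; Unit 1B 1,298,023.21 → $1,298,025; Unit 1A 1,511,978.72 → $1,511,975; Unit G1 759,363.43 → $759,375; Unit 4A 1,388,924.53 → $1,388,925.
Totals: Unit 3B $739,850 + $590,650 = $1,330,500; Unit 1B $739,850 + $1,298,025 = $2,037,875; Unit 1A $739,850 + $1,511,975 = $2,251,825; Unit G1 $739,850 + $759,375 = $1,499,225; Unit 4A $739,850 + $1,388,925 = $2,128,775.

Unit 3B: $1,330,500 · Unit 1B: $2,037,875 · Unit 1A: $2,251,825 · Unit G1: $1,499,225 · Unit 4A: $2,128,775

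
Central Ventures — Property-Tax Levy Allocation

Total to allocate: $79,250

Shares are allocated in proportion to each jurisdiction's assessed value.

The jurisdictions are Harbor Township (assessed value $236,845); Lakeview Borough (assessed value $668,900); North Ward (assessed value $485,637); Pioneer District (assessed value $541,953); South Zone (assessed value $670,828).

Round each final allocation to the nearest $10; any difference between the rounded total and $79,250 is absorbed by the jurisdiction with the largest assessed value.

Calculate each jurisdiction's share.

Combined assessed value = 236,845 + 668,900 + 485,637 + 541,953 + 670,828 = 2,604,163.
Raw shares: Harbor Township 7,207.68; Lakeview Borough 20,355.99; North Ward 14,778.93; Pioneer District 16,492.74; South Zone 20,414.67.
At nearest $10: Harbor Township $7,210; Lakeview Borough $20,360; North Ward $14,780; Pioneer District $16,490; South Zone $20,410. Sum = $79,250.
Sum already equals the total — no adjustment.

Harbor Township: $7,210; Lakeview Borough: $20,360; North Ward: $14,780; Pioneer District: $16,490; South Zone: $20,410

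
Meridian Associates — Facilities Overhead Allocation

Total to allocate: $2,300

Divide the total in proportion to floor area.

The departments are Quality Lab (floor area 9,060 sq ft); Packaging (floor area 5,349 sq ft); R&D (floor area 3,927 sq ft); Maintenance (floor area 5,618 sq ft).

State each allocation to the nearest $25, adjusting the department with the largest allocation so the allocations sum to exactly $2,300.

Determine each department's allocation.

Quality Lab: $850 | Packaging: $525 | R&D: $375 | Maintenance: $550

Total floor area = 23,954.
Pro-rata amounts: Quality Lab 9,060/23,954 × $2,300 = 869.92; Packaging 5,349/23,954 × $2,300 = 513.60; R&D 3,927/23,954 × $2,300 = 377.06; Maintenance 5,618/23,954 × $2,300 = 539.43.
Rounded to nearest $25: Quality Lab $875; Packaging $525; R&D $375; Maintenance $550. Sum = $2,325.
Difference $2,300 − $2,325 = −$25 applied to largest allocation (Quality Lab): Quality Lab becomes $850.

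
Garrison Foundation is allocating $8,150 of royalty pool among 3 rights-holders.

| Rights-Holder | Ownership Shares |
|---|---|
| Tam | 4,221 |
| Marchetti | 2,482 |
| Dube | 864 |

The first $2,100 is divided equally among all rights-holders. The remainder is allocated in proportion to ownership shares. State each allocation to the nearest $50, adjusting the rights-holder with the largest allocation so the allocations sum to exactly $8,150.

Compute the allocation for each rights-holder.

$2,100 shared equally gives $700 per rights-holder.
Remainder $6,050 by ownership shares (total 7,567): Tam 3,374.79 → $3,350; Marchetti 1,984.42 → $2,000; Dube 690.79 → $700.
Totals: Tam $700 + $3,350 = $4,050; Marchetti $700 + $2,000 = $2,700; Dube $700 + $700 = $1,400.

Tam: $4,050 | Marchetti: $2,700 | Dube: $1,400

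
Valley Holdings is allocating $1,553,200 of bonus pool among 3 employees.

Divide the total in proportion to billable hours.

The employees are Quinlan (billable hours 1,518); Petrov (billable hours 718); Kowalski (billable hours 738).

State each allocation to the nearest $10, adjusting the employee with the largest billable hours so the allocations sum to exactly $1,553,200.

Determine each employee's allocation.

Total billable hours = 1,518 + 718 + 738 = 2,974.
Unrounded shares: Quinlan 792,790.05; Petrov 374,982.38; Kowalski 385,427.57.
After rounding ($10): Quinlan $792,790; Petrov $374,980; Kowalski $385,430. Sum = $1,553,200.
Rounded total matches; no reconciliation needed.

Quinlan: $792,790 | Petrov: $374,980 | Kowalski: $385,430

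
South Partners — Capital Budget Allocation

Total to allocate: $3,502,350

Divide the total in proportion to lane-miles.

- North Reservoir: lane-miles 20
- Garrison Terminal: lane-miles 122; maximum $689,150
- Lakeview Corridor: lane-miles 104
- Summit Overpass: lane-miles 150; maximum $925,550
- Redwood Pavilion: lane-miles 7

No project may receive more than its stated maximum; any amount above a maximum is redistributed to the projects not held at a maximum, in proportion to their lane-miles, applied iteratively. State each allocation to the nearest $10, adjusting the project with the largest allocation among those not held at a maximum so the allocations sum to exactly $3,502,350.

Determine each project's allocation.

Lane-miles total: 403.
Proportional shares (ignoring caps): North Reservoir 173,813.90; Garrison Terminal 1,060,264.76; Lakeview Corridor 903,832.26; Summit Overpass 1,303,604.22; Redwood Pavilion 60,834.86.
Cap binds for Garrison Terminal ($689,150), Summit Overpass ($925,550); balance $1,887,650 reallocated over remaining lane-miles 131.
Remaining shares: North Reservoir 288,190.84 → $288,190; Lakeview Corridor 1,498,592.37 → $1,498,590; Redwood Pavilion 100,866.79 → $100,870.

North Reservoir: $288,190 · Garrison Terminal: $689,150 · Lakeview Corridor: $1,498,590 · Summit Overpass: $925,550 · Redwood Pavilion: $100,870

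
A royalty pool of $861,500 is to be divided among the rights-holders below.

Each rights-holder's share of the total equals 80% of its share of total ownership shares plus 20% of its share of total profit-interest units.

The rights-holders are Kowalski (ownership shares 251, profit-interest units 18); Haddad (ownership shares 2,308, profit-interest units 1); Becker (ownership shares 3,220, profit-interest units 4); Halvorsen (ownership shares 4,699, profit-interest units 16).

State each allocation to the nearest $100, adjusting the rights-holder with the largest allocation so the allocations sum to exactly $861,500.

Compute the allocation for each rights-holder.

Kowalski: $96,000; Haddad: $156,200; Becker: $229,500; Halvorsen: $379,800

Totals — ownership shares 10,478, profit-interest units 39.
Combined weights (80% ownership shares + 20% profit-interest units): Kowalski 0.1115; Haddad 0.1813; Becker 0.2664; Halvorsen 0.4408.
Pro-rata amounts: Kowalski 96,032.83; Haddad 156,228.75; Becker 229,470.23; Halvorsen 379,768.19.
At nearest $100: Kowalski $96,000; Haddad $156,200; Becker $229,500; Halvorsen $379,800. Sum = $861,500.
Sum already equals the total — no adjustment.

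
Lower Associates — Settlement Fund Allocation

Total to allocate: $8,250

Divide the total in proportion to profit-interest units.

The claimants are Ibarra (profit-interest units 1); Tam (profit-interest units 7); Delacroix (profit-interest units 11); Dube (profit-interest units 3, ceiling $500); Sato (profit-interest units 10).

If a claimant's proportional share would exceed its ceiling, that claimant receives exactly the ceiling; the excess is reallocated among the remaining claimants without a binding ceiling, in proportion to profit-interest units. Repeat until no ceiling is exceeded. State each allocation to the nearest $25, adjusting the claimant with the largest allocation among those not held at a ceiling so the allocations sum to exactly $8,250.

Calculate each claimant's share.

Ibarra: $275 · Tam: $1,875 · Delacroix: $2,925 · Dube: $500 · Sato: $2,675

Combined profit-interest units = 32.
Unconstrained shares: Ibarra 257.81; Tam 1,804.69; Delacroix 2,835.94; Dube 773.44; Sato 2,578.12.
Capped: Dube ($500); residual $7,750 reallocated over remaining profit-interest units 29.
Shares after redistribution: Ibarra 267.24 → $275; Tam 1,870.69 → $1,875; Delacroix 2,939.66 → $2,950; Sato 2,672.41 → $2,675.
Rounding difference −$25 applied to Delacroix → $2,925.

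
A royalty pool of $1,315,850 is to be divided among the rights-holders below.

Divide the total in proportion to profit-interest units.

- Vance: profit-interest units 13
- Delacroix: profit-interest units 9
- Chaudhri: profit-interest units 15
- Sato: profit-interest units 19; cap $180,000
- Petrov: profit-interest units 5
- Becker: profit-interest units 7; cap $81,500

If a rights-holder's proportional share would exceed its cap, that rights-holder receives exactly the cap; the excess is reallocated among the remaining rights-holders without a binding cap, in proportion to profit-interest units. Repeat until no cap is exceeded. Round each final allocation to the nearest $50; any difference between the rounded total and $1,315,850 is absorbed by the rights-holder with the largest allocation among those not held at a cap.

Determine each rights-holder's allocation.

Sum of profit-interest units: 68.
Proportional shares (ignoring caps): Vance 251,559.56; Delacroix 174,156.62; Chaudhri 290,261.03; Sato 367,663.97; Petrov 96,753.68; Becker 135,455.15.
Cap binds for Sato ($180,000), Becker ($81,500); balance $1,054,350 reallocated over remaining profit-interest units 42.
Redistributed shares: Vance 326,346.43 → $326,350; Delacroix 225,932.14 → $225,950; Chaudhri 376,553.57 → $376,550; Petrov 125,517.86 → $125,500.

Vance: $326,350; Delacroix: $225,950; Chaudhri: $376,550; Sato: $180,000; Petrov: $125,500; Becker: $81,500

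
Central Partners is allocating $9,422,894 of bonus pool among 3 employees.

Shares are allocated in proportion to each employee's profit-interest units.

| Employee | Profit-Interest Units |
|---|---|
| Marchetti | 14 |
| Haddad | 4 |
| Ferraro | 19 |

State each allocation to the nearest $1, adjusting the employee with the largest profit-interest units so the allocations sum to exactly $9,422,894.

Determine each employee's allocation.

Profit-interest units total: 37.
Unrounded shares: Marchetti 14/37 × $9,422,894 = 3,565,419.35; Haddad 4/37 × $9,422,894 = 1,018,691.24; Ferraro 19/37 × $9,422,894 = 4,838,783.41.
At nearest $1: Marchetti $3,565,419; Haddad $1,018,691; Ferraro $4,838,783. Sum = $9,422,893.
Difference $9,422,894 − $9,422,893 = +$1 applied to largest profit-interest units (Ferraro): Ferraro becomes $4,838,784.

Marchetti: $3,565,419 · Haddad: $1,018,691 · Ferraro: $4,838,784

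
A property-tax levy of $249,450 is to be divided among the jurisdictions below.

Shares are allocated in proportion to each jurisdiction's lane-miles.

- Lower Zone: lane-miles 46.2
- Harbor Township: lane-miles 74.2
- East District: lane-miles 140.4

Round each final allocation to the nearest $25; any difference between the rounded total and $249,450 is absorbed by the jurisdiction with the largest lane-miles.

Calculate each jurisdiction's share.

Lane-miles total: 260.8.
Raw shares: Lower Zone 46.2/260.8 × $249,450 = 44,189.38; Harbor Township 74.2/260.8 × $249,450 = 70,970.82; East District 140.4/260.8 × $249,450 = 134,289.80.
After rounding ($25): Lower Zone $44,200; Harbor Township $70,975; East District $134,300. Sum = $249,475.
Difference $249,450 − $249,475 = −$25 applied to largest lane-miles (East District): East District becomes $134,275.

Lower Zone: $44,200 · Harbor Township: $70,975 · East District: $134,275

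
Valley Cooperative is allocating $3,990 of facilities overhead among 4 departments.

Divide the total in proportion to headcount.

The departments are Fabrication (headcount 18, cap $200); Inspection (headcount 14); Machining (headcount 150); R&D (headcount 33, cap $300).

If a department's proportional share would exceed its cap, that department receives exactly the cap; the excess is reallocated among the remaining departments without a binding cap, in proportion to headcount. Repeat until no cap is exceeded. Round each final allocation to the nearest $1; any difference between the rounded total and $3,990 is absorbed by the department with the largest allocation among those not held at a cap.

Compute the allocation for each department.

Sum of headcount: 215.
Pro-rata shares before constraints: Fabrication 334.05; Inspection 259.81; Machining 2,783.72; R&D 612.42.
Held at cap: Fabrication ($200), R&D ($300); remaining pool $3,490 reallocated over remaining headcount 164.
Remaining shares: Inspection 297.93 → $298; Machining 3,192.07 → $3,192.

Fabrication: $200 · Inspection: $298 · Machining: $3,192 · R&D: $300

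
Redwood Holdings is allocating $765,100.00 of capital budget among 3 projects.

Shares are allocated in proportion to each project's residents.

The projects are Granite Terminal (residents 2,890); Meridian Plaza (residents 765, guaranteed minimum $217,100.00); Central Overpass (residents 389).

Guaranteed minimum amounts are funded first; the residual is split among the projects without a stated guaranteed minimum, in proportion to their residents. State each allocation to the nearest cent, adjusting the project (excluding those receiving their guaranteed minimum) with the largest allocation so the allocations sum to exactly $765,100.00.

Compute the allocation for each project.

Fund the minimums — Meridian Plaza $217,100.00. Balance $548,000.00.
Balance split over remaining residents 3,279: Granite Terminal 482,988.7161 → $482,988.72; Central Overpass 65,011.2839 → $65,011.28.

Granite Terminal: $482,988.72 · Meridian Plaza: $217,100.00 · Central Overpass: $65,011.28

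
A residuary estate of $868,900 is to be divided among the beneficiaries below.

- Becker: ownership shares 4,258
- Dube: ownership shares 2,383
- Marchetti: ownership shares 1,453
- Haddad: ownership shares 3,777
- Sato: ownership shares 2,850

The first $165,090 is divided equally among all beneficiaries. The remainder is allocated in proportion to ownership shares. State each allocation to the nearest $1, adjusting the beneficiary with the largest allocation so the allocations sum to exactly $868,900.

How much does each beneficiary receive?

$165,090 shared equally gives $33,018 per beneficiary.
Remainder $703,810 by ownership shares (total 14,721): Becker 203,574.69 → $203,575; Dube 113,931.07 → $113,931; Marchetti 69,467.83 → $69,468; Haddad 180,578.11 → $180,578; Sato 136,258.30 → $136,258.
Totals: Becker $33,018 + $203,575 = $236,593; Dube $33,018 + $113,931 = $146,949; Marchetti $33,018 + $69,468 = $102,486; Haddad $33,018 + $180,578 = $213,596; Sato $33,018 + $136,258 = $169,276.

Becker: $236,593; Dube: $146,949; Marchetti: $102,486; Haddad: $213,596; Sato: $169,276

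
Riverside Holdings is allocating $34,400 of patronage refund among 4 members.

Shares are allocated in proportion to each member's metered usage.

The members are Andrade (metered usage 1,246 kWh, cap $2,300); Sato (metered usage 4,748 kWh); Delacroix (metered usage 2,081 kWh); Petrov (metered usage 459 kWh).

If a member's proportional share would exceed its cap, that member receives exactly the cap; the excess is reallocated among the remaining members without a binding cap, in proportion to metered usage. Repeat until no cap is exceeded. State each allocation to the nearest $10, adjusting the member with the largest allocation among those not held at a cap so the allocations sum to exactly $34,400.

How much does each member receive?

Andrade: $2,300 | Sato: $20,910 | Delacroix: $9,170 | Petrov: $2,020

Combined metered usage = 8,534.
Proportional shares (ignoring caps): Andrade 5,022.55; Sato 19,138.88; Delacroix 8,388.38; Petrov 1,850.20.
Cap binds for Andrade ($2,300); remaining pool $32,100 reallocated over remaining metered usage 7,288.
Redistributed shares: Sato 20,912.57 → $20,910; Delacroix 9,165.77 → $9,170; Petrov 2,021.67 → $2,020.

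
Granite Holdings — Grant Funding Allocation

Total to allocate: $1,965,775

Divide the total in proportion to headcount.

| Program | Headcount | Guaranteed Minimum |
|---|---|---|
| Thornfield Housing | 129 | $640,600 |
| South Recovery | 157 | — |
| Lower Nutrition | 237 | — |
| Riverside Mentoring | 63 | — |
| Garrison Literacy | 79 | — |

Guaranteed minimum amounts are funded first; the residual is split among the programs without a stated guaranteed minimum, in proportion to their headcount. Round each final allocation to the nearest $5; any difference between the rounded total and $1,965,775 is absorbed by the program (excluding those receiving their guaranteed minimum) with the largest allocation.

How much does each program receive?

Thornfield Housing: $640,600 | South Recovery: $388,160 | Lower Nutrition: $585,940 | Riverside Mentoring: $155,760 | Garrison Literacy: $195,315

Minimums first: Thornfield Housing $640,600. Remaining pool $1,325,175.
Remaining pool split over remaining headcount 536: South Recovery 388,157.60 → $388,160; Lower Nutrition 585,944.92 → $585,945; Riverside Mentoring 155,757.51 → $155,760; Garrison Literacy 195,314.97 → $195,315.
Rounding difference −$5 applied to Lower Nutrition → $585,940.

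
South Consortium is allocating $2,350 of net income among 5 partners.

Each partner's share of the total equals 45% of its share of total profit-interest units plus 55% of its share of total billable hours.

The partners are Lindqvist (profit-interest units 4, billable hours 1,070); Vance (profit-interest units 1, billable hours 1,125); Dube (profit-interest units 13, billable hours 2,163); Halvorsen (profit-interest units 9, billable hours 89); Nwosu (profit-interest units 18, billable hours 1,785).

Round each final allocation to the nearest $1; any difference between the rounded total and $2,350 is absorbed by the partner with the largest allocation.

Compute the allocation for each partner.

Lindqvist: $316 | Vance: $257 | Dube: $754 | Halvorsen: $230 | Nwosu: $793

Totals — profit-interest units 45, billable hours 6,232.
Composite weights (45% profit-interest units + 55% billable hours): Lindqvist 0.1344; Vance 0.1093; Dube 0.3209; Halvorsen 0.0979; Nwosu 0.3375.
Unrounded shares: Lindqvist 315.92; Vance 256.82; Dube 754.10; Halvorsen 229.96; Nwosu 793.20.
Rounded to nearest $1: Lindqvist $316; Vance $257; Dube $754; Halvorsen $230; Nwosu $793. Sum = $2,350.
Sum already equals the total — no adjustment.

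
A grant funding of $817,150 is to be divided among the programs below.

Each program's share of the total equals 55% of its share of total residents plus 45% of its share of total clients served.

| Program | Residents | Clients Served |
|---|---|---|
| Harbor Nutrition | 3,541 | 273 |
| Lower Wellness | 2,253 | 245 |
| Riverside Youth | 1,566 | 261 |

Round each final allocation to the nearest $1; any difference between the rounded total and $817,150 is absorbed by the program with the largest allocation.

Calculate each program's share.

Harbor Nutrition: $345,095 | Lower Wellness: $253,227 | Riverside Youth: $218,828

Totals — residents 7,360, clients served 779.
Blended shares (55% residents + 45% clients served): Harbor Nutrition 0.4223; Lower Wellness 0.3099; Riverside Youth 0.2678.
Pro-rata amounts: Harbor Nutrition 345,094.66; Lower Wellness 253,226.92; Riverside Youth 218,828.42.
At nearest $1: Harbor Nutrition $345,095; Lower Wellness $253,227; Riverside Youth $218,828. Sum = $817,150.
Rounded total matches; no reconciliation needed.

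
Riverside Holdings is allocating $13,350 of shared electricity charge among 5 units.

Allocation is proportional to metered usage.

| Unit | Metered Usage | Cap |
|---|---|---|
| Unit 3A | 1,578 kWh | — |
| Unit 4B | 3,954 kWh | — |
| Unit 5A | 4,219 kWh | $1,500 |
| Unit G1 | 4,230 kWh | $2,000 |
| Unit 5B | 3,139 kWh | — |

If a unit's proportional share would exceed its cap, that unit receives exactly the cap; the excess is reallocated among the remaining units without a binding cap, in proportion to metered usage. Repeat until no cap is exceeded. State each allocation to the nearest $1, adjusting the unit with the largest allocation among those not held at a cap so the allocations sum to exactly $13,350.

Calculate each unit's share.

Combined metered usage = 17,120.
Unconstrained shares: Unit 3A 1,230.51; Unit 4B 3,083.29; Unit 5A 3,289.93; Unit G1 3,298.51; Unit 5B 2,447.76.
Cap binds for Unit 5A ($1,500), Unit G1 ($2,000); remaining pool $9,850 reallocated over remaining metered usage 8,671.
Shares after redistribution: Unit 3A 1,792.56 → $1,793; Unit 4B 4,491.63 → $4,492; Unit 5B 3,565.81 → $3,566.
Rounding difference −$1 applied to Unit 4B → $4,491.

Unit 3A: $1,793 · Unit 4B: $4,491 · Unit 5A: $1,500 · Unit G1: $2,000 · Unit 5B: $3,566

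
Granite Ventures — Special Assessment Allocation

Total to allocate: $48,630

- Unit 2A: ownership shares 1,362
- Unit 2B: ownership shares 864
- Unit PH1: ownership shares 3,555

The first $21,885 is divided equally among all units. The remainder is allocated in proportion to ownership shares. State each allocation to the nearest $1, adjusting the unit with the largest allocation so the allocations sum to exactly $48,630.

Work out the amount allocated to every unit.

Unit 2A: $13,596 | Unit 2B: $11,292 | Unit PH1: $23,742

Equal tier: $21,885 ÷ 3 = $7,295 apiece.
Remainder $26,745 by ownership shares (total 5,781): Unit 2A 6,301.11 → $6,301; Unit 2B 3,997.18 → $3,997; Unit PH1 16,446.72 → $16,447.
Totals: Unit 2A $7,295 + $6,301 = $13,596; Unit 2B $7,295 + $3,997 = $11,292; Unit PH1 $7,295 + $16,447 = $23,742.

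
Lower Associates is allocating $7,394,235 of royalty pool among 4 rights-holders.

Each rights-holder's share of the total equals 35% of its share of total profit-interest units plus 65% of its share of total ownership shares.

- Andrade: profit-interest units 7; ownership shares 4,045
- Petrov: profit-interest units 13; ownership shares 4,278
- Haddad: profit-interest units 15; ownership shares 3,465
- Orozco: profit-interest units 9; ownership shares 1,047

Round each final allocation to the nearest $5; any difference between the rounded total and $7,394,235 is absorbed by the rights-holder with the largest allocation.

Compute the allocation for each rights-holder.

Profit-interest units total 44; ownership shares total 12,835.
Composite weights (35% profit-interest units + 65% ownership shares): Andrade 0.2605; Petrov 0.3201; Haddad 0.2948; Orozco 0.1246.
Unrounded shares: Andrade 1,926,433.63; Petrov 2,366,590.55; Haddad 2,179,786.41; Orozco 921,424.41.
At nearest $5: Andrade $1,926,435; Petrov $2,366,590; Haddad $2,179,785; Orozco $921,425. Sum = $7,394,235.
Rounded total matches; no reconciliation needed.

Andrade: $1,926,435 | Petrov: $2,366,590 | Haddad: $2,179,785 | Orozco: $921,425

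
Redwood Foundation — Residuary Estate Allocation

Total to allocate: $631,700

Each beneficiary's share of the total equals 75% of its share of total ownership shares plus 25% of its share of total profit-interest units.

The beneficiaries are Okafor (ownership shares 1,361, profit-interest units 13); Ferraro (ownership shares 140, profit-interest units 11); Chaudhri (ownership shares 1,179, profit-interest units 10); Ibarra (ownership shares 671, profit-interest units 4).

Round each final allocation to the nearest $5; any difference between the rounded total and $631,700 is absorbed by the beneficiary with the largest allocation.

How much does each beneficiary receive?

Okafor: $246,450 · Ferraro: $65,510 · Chaudhri: $208,250 · Ibarra: $111,490

Ownership shares total 3,351; profit-interest units total 38.
Composite weights (75% ownership shares + 25% profit-interest units): Okafor 0.3901; Ferraro 0.1037; Chaudhri 0.3297; Ibarra 0.1765.
Unrounded shares: Okafor 246,449.47; Ferraro 65,508.78; Chaudhri 208,249.97; Ibarra 111,491.79.
Rounded to nearest $5: Okafor $246,450; Ferraro $65,510; Chaudhri $208,250; Ibarra $111,490. Sum = $631,700.
No rounding difference to absorb.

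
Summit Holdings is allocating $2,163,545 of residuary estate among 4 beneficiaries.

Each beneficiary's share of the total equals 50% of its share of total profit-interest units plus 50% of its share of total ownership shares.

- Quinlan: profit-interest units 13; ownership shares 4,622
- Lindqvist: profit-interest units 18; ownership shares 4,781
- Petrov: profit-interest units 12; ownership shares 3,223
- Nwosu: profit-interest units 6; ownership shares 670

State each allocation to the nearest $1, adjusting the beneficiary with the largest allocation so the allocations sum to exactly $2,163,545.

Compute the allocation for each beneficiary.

Quinlan: $663,050 | Lindqvist: $786,371 | Petrov: $527,150 | Nwosu: $186,974

Profit-interest units total 49; ownership shares total 13,296.
Combined weights (50% profit-interest units + 50% ownership shares): Quinlan 0.3065; Lindqvist 0.3635; Petrov 0.2437; Nwosu 0.0864.
Pro-rata amounts: Quinlan 663,050.24; Lindqvist 786,371.55; Petrov 527,149.57; Nwosu 186,973.64.
At nearest $1: Quinlan $663,050; Lindqvist $786,372; Petrov $527,150; Nwosu $186,974. Sum = $2,163,546.
Difference $2,163,545 − $2,163,546 = −$1 applied to largest allocation (Lindqvist): Lindqvist becomes $786,371.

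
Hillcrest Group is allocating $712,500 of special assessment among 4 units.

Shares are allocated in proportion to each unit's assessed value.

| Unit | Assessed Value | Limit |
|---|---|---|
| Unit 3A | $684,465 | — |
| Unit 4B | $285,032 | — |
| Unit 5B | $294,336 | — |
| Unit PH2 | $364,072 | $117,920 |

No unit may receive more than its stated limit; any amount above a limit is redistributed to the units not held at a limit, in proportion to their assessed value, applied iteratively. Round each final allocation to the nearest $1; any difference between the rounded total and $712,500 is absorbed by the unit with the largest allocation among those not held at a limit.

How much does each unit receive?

Assessed value total: 1,627,905.
Pro-rata shares before constraints: Unit 3A 299,576.03; Unit 4B 124,752.55; Unit 5B 128,824.72; Unit PH2 159,346.71.
Capped: Unit PH2 ($117,920); remaining pool $594,580 reallocated over remaining assessed value 1,263,833.
Shares after redistribution: Unit 3A 322,011.85 → $322,012; Unit 4B 134,095.51 → $134,096; Unit 5B 138,472.65 → $138,473.
Rounding difference −$1 applied to Unit 3A → $322,011.

Unit 3A: $322,011; Unit 4B: $134,096; Unit 5B: $138,473; Unit PH2: $117,920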